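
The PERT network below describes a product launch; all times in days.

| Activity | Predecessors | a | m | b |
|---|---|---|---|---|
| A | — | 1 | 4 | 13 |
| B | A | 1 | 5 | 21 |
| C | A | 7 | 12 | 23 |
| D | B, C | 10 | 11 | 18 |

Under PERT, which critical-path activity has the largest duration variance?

C

te_A = (1 + 4·4 + 13)/6 = 30/6 = 5; σ²_A = ((13−1)/6)² = 4.000
te_B = (1 + 4·5 + 21)/6 = 42/6 = 7; σ²_B = ((21−1)/6)² = 11.111
te_C = (7 + 4·12 + 23)/6 = 78/6 = 13; σ²_C = ((23−7)/6)² = 7.111
te_D = (10 + 4·11 + 18)/6 = 72/6 = 12; σ²_D = ((18−10)/6)² = 1.778

Forward pass:
ES_A = 0; EF_A = 5
ES_B = 5; EF_B = 5+7 = 12
ES_C = 5; EF_C = 5+13 = 18
ES_D = max(EF_B=12, EF_C=18) = 18; EF_D = 18+12 = 30
Expected project duration μ = 30 days. Critical path: A → C → D.

Variances on critical path: σ²_A=4.000, σ²_C=7.111, σ²_D=1.778.
Largest is σ²_C = 7.111.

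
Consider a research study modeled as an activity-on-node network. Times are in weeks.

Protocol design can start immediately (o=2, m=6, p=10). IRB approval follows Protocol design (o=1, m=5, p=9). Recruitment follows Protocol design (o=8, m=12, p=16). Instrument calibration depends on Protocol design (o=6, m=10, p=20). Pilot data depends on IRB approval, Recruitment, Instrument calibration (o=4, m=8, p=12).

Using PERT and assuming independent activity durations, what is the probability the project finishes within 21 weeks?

te_Protocol design = (2 + 4·6 + 10)/6 = 36/6 = 6; σ²_Protocol design = ((10−2)/6)² = 1.778
te_IRB approval = (1 + 4·5 + 9)/6 = 30/6 = 5; σ²_IRB approval = ((9−1)/6)² = 1.778
te_Recruitment = (8 + 4·12 + 16)/6 = 72/6 = 12; σ²_Recruitment = ((16−8)/6)² = 1.778
te_Instrument calibration = (6 + 4·10 + 20)/6 = 66/6 = 11; σ²_Instrument calibration = ((20−6)/6)² = 5.444
te_Pilot data = (4 + 4·8 + 12)/6 = 48/6 = 8; σ²_Pilot data = ((12−4)/6)² = 1.778

Forward pass:
ES_Protocol design = 0; EF_Protocol design = 6
ES_IRB approval = 6; EF_IRB approval = 6+5 = 11
ES_Recruitment = 6; EF_Recruitment = 6+12 = 18
ES_Instrument calibration = 6; EF_Instrument calibration = 6+11 = 17
ES_Pilot data = max(EF_IRB approval=11, EF_Recruitment=18, EF_Instrument calibration=17) = 18; EF_Pilot data = 18+8 = 26
Expected project duration μ = 26 weeks. Critical path: Protocol design → Recruitment → Pilot data.

Variance along critical path = 1.778 + 1.778 + 1.778 = 5.333; σ = √5.333 = 2.309 weeks.
Z = (21 − 26) / 2.309 = -2.165
P(T ≤ 21) = Φ(-2.165) ≈ 0.015

0.015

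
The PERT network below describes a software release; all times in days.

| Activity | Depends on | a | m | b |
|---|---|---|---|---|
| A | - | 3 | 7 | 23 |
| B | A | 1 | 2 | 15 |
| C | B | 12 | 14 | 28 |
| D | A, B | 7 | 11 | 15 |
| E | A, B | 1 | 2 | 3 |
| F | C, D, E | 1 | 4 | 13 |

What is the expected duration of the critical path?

te_A = (3 + 4·7 + 23)/6 = 54/6 = 9
te_B = (1 + 4·2 + 15)/6 = 24/6 = 4
te_C = (12 + 4·14 + 28)/6 = 96/6 = 16
te_D = (7 + 4·11 + 15)/6 = 66/6 = 11
te_E = (1 + 4·2 + 3)/6 = 12/6 = 2
te_F = (1 + 4·4 + 13)/6 = 30/6 = 5

Forward pass:
ES_A = 0; EF_A = 9
ES_B = 9; EF_B = 9+4 = 13
ES_C = 13; EF_C = 13+16 = 29
ES_D = max(EF_A=9, EF_B=13) = 13; EF_D = 13+11 = 24
ES_E = max(EF_A=9, EF_B=13) = 13; EF_E = 13+2 = 15
ES_F = max(EF_C=29, EF_D=24, EF_E=15) = 29; EF_F = 29+5 = 34
Expected project duration μ = 34 days. Critical path: A → B → C → F.

34 days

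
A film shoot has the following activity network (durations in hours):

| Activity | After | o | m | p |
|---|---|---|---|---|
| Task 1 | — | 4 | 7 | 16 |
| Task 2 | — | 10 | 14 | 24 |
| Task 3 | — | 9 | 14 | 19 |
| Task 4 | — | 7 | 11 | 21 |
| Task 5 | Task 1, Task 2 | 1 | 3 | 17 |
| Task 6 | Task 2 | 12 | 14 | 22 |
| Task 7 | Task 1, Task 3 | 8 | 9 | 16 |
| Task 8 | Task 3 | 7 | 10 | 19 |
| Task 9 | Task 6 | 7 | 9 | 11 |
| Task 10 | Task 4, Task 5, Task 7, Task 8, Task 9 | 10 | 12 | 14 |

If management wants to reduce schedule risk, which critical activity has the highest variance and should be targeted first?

te_Task 1 = (4 + 4·7 + 16)/6 = 48/6 = 8; σ²_Task 1 = ((16−4)/6)² = 4.000
te_Task 2 = (10 + 4·14 + 24)/6 = 90/6 = 15; σ²_Task 2 = ((24−10)/6)² = 5.444
te_Task 3 = (9 + 4·14 + 19)/6 = 84/6 = 14; σ²_Task 3 = ((19−9)/6)² = 2.778
te_Task 4 = (7 + 4·11 + 21)/6 = 72/6 = 12; σ²_Task 4 = ((21−7)/6)² = 5.444
te_Task 5 = (1 + 4·3 + 17)/6 = 30/6 = 5; σ²_Task 5 = ((17−1)/6)² = 7.111
te_Task 6 = (12 + 4·14 + 22)/6 = 90/6 = 15; σ²_Task 6 = ((22−12)/6)² = 2.778
te_Task 7 = (8 + 4·9 + 16)/6 = 60/6 = 10; σ²_Task 7 = ((16−8)/6)² = 1.778
te_Task 8 = (7 + 4·10 + 19)/6 = 66/6 = 11; σ²_Task 8 = ((19−7)/6)² = 4.000
te_Task 9 = (7 + 4·9 + 11)/6 = 54/6 = 9; σ²_Task 9 = ((11−7)/6)² = 0.444
te_Task 10 = (10 + 4·12 + 14)/6 = 72/6 = 12; σ²_Task 10 = ((14−10)/6)² = 0.444

Forward pass:
ES_Task 1 = 0; EF_Task 1 = 8
ES_Task 2 = 0; EF_Task 2 = 15
ES_Task 3 = 0; EF_Task 3 = 14
ES_Task 4 = 0; EF_Task 4 = 12
ES_Task 5 = max(EF_Task 1=8, EF_Task 2=15) = 15; EF_Task 5 = 15+5 = 20
ES_Task 6 = 15; EF_Task 6 = 15+15 = 30
ES_Task 7 = max(EF_Task 1=8, EF_Task 3=14) = 14; EF_Task 7 = 14+10 = 24
ES_Task 8 = 14; EF_Task 8 = 14+11 = 25
ES_Task 9 = 30; EF_Task 9 = 30+9 = 39
ES_Task 10 = max(EF_Task 4=12, EF_Task 5=20, EF_Task 7=24, EF_Task 8=25, EF_Task 9=39) = 39; EF_Task 10 = 39+12 = 51
Expected project duration μ = 51 hours. Critical path: Task 2 → Task 6 → Task 9 → Task 10.

Variances on critical path: σ²_Task 2=5.444, σ²_Task 6=2.778, σ²_Task 9=0.444, σ²_Task 10=0.444.
Largest is σ²_Task 2 = 5.444.

Task 2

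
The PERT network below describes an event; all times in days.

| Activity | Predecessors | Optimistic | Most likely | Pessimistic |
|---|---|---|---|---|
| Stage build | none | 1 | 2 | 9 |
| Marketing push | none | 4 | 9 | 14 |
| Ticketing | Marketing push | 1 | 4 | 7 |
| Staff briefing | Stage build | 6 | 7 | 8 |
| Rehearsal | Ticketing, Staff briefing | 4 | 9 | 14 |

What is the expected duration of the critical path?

22 days

te_Stage build = (1 + 4·2 + 9)/6 = 18/6 = 3
te_Marketing push = (4 + 4·9 + 14)/6 = 54/6 = 9
te_Ticketing = (1 + 4·4 + 7)/6 = 24/6 = 4
te_Staff briefing = (6 + 4·7 + 8)/6 = 42/6 = 7
te_Rehearsal = (4 + 4·9 + 14)/6 = 54/6 = 9

Forward pass:
ES_Stage build = 0; EF_Stage build = 3
ES_Marketing push = 0; EF_Marketing push = 9
ES_Ticketing = 9; EF_Ticketing = 9+4 = 13
ES_Staff briefing = 3; EF_Staff briefing = 3+7 = 10
ES_Rehearsal = max(EF_Ticketing=13, EF_Staff briefing=10) = 13; EF_Rehearsal = 13+9 = 22
Expected project duration μ = 22 days. Critical path: Marketing push → Ticketing → Rehearsal.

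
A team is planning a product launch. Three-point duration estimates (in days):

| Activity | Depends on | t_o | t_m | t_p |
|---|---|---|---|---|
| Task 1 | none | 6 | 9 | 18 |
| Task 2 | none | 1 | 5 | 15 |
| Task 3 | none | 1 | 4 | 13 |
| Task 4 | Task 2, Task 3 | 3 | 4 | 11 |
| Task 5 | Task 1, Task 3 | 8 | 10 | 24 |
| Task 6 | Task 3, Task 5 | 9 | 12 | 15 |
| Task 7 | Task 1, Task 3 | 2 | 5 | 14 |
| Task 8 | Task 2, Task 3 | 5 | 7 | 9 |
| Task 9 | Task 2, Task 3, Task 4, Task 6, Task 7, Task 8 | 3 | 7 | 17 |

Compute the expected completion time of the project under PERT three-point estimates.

te_Task 1 = (6 + 4·9 + 18)/6 = 60/6 = 10
te_Task 2 = (1 + 4·5 + 15)/6 = 36/6 = 6
te_Task 3 = (1 + 4·4 + 13)/6 = 30/6 = 5
te_Task 4 = (3 + 4·4 + 11)/6 = 30/6 = 5
te_Task 5 = (8 + 4·10 + 24)/6 = 72/6 = 12
te_Task 6 = (9 + 4·12 + 15)/6 = 72/6 = 12
te_Task 7 = (2 + 4·5 + 14)/6 = 36/6 = 6
te_Task 8 = (5 + 4·7 + 9)/6 = 42/6 = 7
te_Task 9 = (3 + 4·7 + 17)/6 = 48/6 = 8

Forward pass:
ES_Task 1 = 0; EF_Task 1 = 10
ES_Task 2 = 0; EF_Task 2 = 6
ES_Task 3 = 0; EF_Task 3 = 5
ES_Task 4 = max(EF_Task 2=6, EF_Task 3=5) = 6; EF_Task 4 = 6+5 = 11
ES_Task 5 = max(EF_Task 1=10, EF_Task 3=5) = 10; EF_Task 5 = 10+12 = 22
ES_Task 6 = max(EF_Task 3=5, EF_Task 5=22) = 22; EF_Task 6 = 22+12 = 34
ES_Task 7 = max(EF_Task 1=10, EF_Task 3=5) = 10; EF_Task 7 = 10+6 = 16
ES_Task 8 = max(EF_Task 2=6, EF_Task 3=5) = 6; EF_Task 8 = 6+7 = 13
ES_Task 9 = max(EF_Task 2=6, EF_Task 3=5, EF_Task 4=11, EF_Task 6=34, EF_Task 7=16, EF_Task 8=13) = 34; EF_Task 9 = 34+8 = 42
Expected project duration μ = 42 days. Critical path: Task 1 → Task 5 → Task 6 → Task 9.

42 days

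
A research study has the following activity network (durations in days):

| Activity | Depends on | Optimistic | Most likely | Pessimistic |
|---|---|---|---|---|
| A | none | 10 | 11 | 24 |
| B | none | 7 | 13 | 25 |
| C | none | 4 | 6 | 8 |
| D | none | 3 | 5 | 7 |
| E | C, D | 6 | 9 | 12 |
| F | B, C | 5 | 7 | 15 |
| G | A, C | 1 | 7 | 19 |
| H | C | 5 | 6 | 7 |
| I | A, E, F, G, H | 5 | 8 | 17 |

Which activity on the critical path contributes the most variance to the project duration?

B

te_A = (10 + 4·11 + 24)/6 = 78/6 = 13; σ²_A = ((24−10)/6)² = 5.444
te_B = (7 + 4·13 + 25)/6 = 84/6 = 14; σ²_B = ((25−7)/6)² = 9.000
te_C = (4 + 4·6 + 8)/6 = 36/6 = 6; σ²_C = ((8−4)/6)² = 0.444
te_D = (3 + 4·5 + 7)/6 = 30/6 = 5; σ²_D = ((7−3)/6)² = 0.444
te_E = (6 + 4·9 + 12)/6 = 54/6 = 9; σ²_E = ((12−6)/6)² = 1.000
te_F = (5 + 4·7 + 15)/6 = 48/6 = 8; σ²_F = ((15−5)/6)² = 2.778
te_G = (1 + 4·7 + 19)/6 = 48/6 = 8; σ²_G = ((19−1)/6)² = 9.000
te_H = (5 + 4·6 + 7)/6 = 36/6 = 6; σ²_H = ((7−5)/6)² = 0.111
te_I = (5 + 4·8 + 17)/6 = 54/6 = 9; σ²_I = ((17−5)/6)² = 4.000

Forward pass:
ES_A = 0; EF_A = 13
ES_B = 0; EF_B = 14
ES_C = 0; EF_C = 6
ES_D = 0; EF_D = 5
ES_E = max(EF_C=6, EF_D=5) = 6; EF_E = 6+9 = 15
ES_F = max(EF_B=14, EF_C=6) = 14; EF_F = 14+8 = 22
ES_G = max(EF_A=13, EF_C=6) = 13; EF_G = 13+8 = 21
ES_H = 6; EF_H = 6+6 = 12
ES_I = max(EF_A=13, EF_E=15, EF_F=22, EF_G=21, EF_H=12) = 22; EF_I = 22+9 = 31
Expected project duration μ = 31 days. Critical path: B → F → I.

Variances on critical path: σ²_B=9.000, σ²_F=2.778, σ²_I=4.000.
Largest is σ²_B = 9.000.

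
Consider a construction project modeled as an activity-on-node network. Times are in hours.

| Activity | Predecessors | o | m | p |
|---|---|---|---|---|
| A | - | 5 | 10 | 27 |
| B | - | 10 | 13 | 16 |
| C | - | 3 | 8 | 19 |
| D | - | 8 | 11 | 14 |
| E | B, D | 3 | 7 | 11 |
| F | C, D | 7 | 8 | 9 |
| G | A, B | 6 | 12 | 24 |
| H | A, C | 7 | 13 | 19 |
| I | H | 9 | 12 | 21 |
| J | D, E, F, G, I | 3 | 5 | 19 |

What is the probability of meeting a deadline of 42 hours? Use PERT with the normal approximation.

te_A = (5 + 4·10 + 27)/6 = 72/6 = 12; σ²_A = ((27−5)/6)² = 13.444
te_B = (10 + 4·13 + 16)/6 = 78/6 = 13; σ²_B = ((16−10)/6)² = 1.000
te_C = (3 + 4·8 + 19)/6 = 54/6 = 9; σ²_C = ((19−3)/6)² = 7.111
te_D = (8 + 4·11 + 14)/6 = 66/6 = 11; σ²_D = ((14−8)/6)² = 1.000
te_E = (3 + 4·7 + 11)/6 = 42/6 = 7; σ²_E = ((11−3)/6)² = 1.778
te_F = (7 + 4·8 + 9)/6 = 48/6 = 8; σ²_F = ((9−7)/6)² = 0.111
te_G = (6 + 4·12 + 24)/6 = 78/6 = 13; σ²_G = ((24−6)/6)² = 9.000
te_H = (7 + 4·13 + 19)/6 = 78/6 = 13; σ²_H = ((19−7)/6)² = 4.000
te_I = (9 + 4·12 + 21)/6 = 78/6 = 13; σ²_I = ((21−9)/6)² = 4.000
te_J = (3 + 4·5 + 19)/6 = 42/6 = 7; σ²_J = ((19−3)/6)² = 7.111

Forward pass:
ES_A = 0; EF_A = 12
ES_B = 0; EF_B = 13
ES_C = 0; EF_C = 9
ES_D = 0; EF_D = 11
ES_E = max(EF_B=13, EF_D=11) = 13; EF_E = 13+7 = 20
ES_F = max(EF_C=9, EF_D=11) = 11; EF_F = 11+8 = 19
ES_G = max(EF_A=12, EF_B=13) = 13; EF_G = 13+13 = 26
ES_H = max(EF_A=12, EF_C=9) = 12; EF_H = 12+13 = 25
ES_I = 25; EF_I = 25+13 = 38
ES_J = max(EF_D=11, EF_E=20, EF_F=19, EF_G=26, EF_I=38) = 38; EF_J = 38+7 = 45
Expected project duration μ = 45 hours. Critical path: A → H → I → J.

Variance along critical path = 13.444 + 4.000 + 4.000 + 7.111 = 28.556; σ = √28.556 = 5.344 hours.
Z = (42 − 45) / 5.344 = -0.561
P(T ≤ 42) = Φ(-0.561) ≈ 0.287

0.287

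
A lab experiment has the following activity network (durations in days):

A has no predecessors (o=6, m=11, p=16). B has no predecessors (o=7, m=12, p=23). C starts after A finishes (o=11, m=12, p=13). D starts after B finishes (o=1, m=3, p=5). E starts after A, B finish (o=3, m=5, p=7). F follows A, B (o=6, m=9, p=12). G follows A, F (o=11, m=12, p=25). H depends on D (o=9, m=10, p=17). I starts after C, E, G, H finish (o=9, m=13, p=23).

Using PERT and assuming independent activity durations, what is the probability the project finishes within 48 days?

te_A = (6 + 4·11 + 16)/6 = 66/6 = 11; σ²_A = ((16−6)/6)² = 2.778
te_B = (7 + 4·12 + 23)/6 = 78/6 = 13; σ²_B = ((23−7)/6)² = 7.111
te_C = (11 + 4·12 + 13)/6 = 72/6 = 12; σ²_C = ((13−11)/6)² = 0.111
te_D = (1 + 4·3 + 5)/6 = 18/6 = 3; σ²_D = ((5−1)/6)² = 0.444
te_E = (3 + 4·5 + 7)/6 = 30/6 = 5; σ²_E = ((7−3)/6)² = 0.444
te_F = (6 + 4·9 + 12)/6 = 54/6 = 9; σ²_F = ((12−6)/6)² = 1.000
te_G = (11 + 4·12 + 25)/6 = 84/6 = 14; σ²_G = ((25−11)/6)² = 5.444
te_H = (9 + 4·10 + 17)/6 = 66/6 = 11; σ²_H = ((17−9)/6)² = 1.778
te_I = (9 + 4·13 + 23)/6 = 84/6 = 14; σ²_I = ((23−9)/6)² = 5.444

Forward pass:
ES_A = 0; EF_A = 11
ES_B = 0; EF_B = 13
ES_C = 11; EF_C = 11+12 = 23
ES_D = 13; EF_D = 13+3 = 16
ES_E = max(EF_A=11, EF_B=13) = 13; EF_E = 13+5 = 18
ES_F = max(EF_A=11, EF_B=13) = 13; EF_F = 13+9 = 22
ES_G = max(EF_A=11, EF_F=22) = 22; EF_G = 22+14 = 36
ES_H = 16; EF_H = 16+11 = 27
ES_I = max(EF_C=23, EF_E=18, EF_G=36, EF_H=27) = 36; EF_I = 36+14 = 50
Expected project duration μ = 50 days. Critical path: B → F → G → I.

Variance along critical path = 7.111 + 1.000 + 5.444 + 5.444 = 19.000; σ = √19.000 = 4.359 days.
Z = (48 − 50) / 4.359 = -0.459
P(T ≤ 48) = Φ(-0.459) ≈ 0.323

0.323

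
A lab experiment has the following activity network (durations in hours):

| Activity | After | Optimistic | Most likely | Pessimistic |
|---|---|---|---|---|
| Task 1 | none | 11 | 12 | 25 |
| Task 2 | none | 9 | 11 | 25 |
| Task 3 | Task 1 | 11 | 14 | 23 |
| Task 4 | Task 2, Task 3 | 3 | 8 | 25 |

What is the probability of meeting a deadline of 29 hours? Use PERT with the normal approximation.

te_Task 1 = (11 + 4·12 + 25)/6 = 84/6 = 14; σ²_Task 1 = ((25−11)/6)² = 5.444
te_Task 2 = (9 + 4·11 + 25)/6 = 78/6 = 13; σ²_Task 2 = ((25−9)/6)² = 7.111
te_Task 3 = (11 + 4·14 + 23)/6 = 90/6 = 15; σ²_Task 3 = ((23−11)/6)² = 4.000
te_Task 4 = (3 + 4·8 + 25)/6 = 60/6 = 10; σ²_Task 4 = ((25−3)/6)² = 13.444

Forward pass:
ES_Task 1 = 0; EF_Task 1 = 14
ES_Task 2 = 0; EF_Task 2 = 13
ES_Task 3 = 14; EF_Task 3 = 14+15 = 29
ES_Task 4 = max(EF_Task 2=13, EF_Task 3=29) = 29; EF_Task 4 = 29+10 = 39
Expected project duration μ = 39 hours. Critical path: Task 1 → Task 3 → Task 4.

Variance along critical path = 5.444 + 4.000 + 13.444 = 22.889; σ = √22.889 = 4.784 hours.
Z = (29 − 39) / 4.784 = -2.090
P(T ≤ 29) = Φ(-2.090) ≈ 0.018

0.018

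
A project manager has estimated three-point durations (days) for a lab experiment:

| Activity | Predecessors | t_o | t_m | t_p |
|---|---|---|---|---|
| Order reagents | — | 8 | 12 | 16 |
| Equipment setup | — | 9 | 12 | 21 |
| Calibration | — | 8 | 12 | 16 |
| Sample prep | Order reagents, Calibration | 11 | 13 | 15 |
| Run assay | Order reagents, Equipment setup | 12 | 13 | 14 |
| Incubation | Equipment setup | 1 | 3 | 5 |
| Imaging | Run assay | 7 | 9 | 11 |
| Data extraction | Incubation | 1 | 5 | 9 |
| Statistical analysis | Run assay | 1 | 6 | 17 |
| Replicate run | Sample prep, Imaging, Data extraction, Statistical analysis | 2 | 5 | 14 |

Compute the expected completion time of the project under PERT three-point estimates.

te_Order reagents = (8 + 4·12 + 16)/6 = 72/6 = 12
te_Equipment setup = (9 + 4·12 + 21)/6 = 78/6 = 13
te_Calibration = (8 + 4·12 + 16)/6 = 72/6 = 12
te_Sample prep = (11 + 4·13 + 15)/6 = 78/6 = 13
te_Run assay = (12 + 4·13 + 14)/6 = 78/6 = 13
te_Incubation = (1 + 4·3 + 5)/6 = 18/6 = 3
te_Imaging = (7 + 4·9 + 11)/6 = 54/6 = 9
te_Data extraction = (1 + 4·5 + 9)/6 = 30/6 = 5
te_Statistical analysis = (1 + 4·6 + 17)/6 = 42/6 = 7
te_Replicate run = (2 + 4·5 + 14)/6 = 36/6 = 6

Forward pass:
ES_Order reagents = 0; EF_Order reagents = 12
ES_Equipment setup = 0; EF_Equipment setup = 13
ES_Calibration = 0; EF_Calibration = 12
ES_Sample prep = max(EF_Order reagents=12, EF_Calibration=12) = 12; EF_Sample prep = 12+13 = 25
ES_Run assay = max(EF_Order reagents=12, EF_Equipment setup=13) = 13; EF_Run assay = 13+13 = 26
ES_Incubation = 13; EF_Incubation = 13+3 = 16
ES_Imaging = 26; EF_Imaging = 26+9 = 35
ES_Data extraction = 16; EF_Data extraction = 16+5 = 21
ES_Statistical analysis = 26; EF_Statistical analysis = 26+7 = 33
ES_Replicate run = max(EF_Sample prep=25, EF_Imaging=35, EF_Data extraction=21, EF_Statistical analysis=33) = 35; EF_Replicate run = 35+6 = 41
Expected project duration μ = 41 days. Critical path: Equipment setup → Run assay → Imaging → Replicate run.

41 days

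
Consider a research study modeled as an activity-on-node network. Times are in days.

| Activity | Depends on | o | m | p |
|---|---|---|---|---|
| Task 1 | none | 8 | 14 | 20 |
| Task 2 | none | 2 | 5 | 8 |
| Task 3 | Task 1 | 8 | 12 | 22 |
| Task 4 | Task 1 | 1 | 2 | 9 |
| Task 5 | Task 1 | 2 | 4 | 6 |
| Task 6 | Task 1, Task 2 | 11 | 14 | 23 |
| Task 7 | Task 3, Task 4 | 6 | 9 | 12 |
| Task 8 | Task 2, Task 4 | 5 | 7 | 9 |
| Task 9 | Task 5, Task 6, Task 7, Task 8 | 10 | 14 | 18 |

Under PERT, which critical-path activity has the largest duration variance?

te_Task 1 = (8 + 4·14 + 20)/6 = 84/6 = 14; σ²_Task 1 = ((20−8)/6)² = 4.000
te_Task 2 = (2 + 4·5 + 8)/6 = 30/6 = 5; σ²_Task 2 = ((8−2)/6)² = 1.000
te_Task 3 = (8 + 4·12 + 22)/6 = 78/6 = 13; σ²_Task 3 = ((22−8)/6)² = 5.444
te_Task 4 = (1 + 4·2 + 9)/6 = 18/6 = 3; σ²_Task 4 = ((9−1)/6)² = 1.778
te_Task 5 = (2 + 4·4 + 6)/6 = 24/6 = 4; σ²_Task 5 = ((6−2)/6)² = 0.444
te_Task 6 = (11 + 4·14 + 23)/6 = 90/6 = 15; σ²_Task 6 = ((23−11)/6)² = 4.000
te_Task 7 = (6 + 4·9 + 12)/6 = 54/6 = 9; σ²_Task 7 = ((12−6)/6)² = 1.000
te_Task 8 = (5 + 4·7 + 9)/6 = 42/6 = 7; σ²_Task 8 = ((9−5)/6)² = 0.444
te_Task 9 = (10 + 4·14 + 18)/6 = 84/6 = 14; σ²_Task 9 = ((18−10)/6)² = 1.778

Forward pass:
ES_Task 1 = 0; EF_Task 1 = 14
ES_Task 2 = 0; EF_Task 2 = 5
ES_Task 3 = 14; EF_Task 3 = 14+13 = 27
ES_Task 4 = 14; EF_Task 4 = 14+3 = 17
ES_Task 5 = 14; EF_Task 5 = 14+4 = 18
ES_Task 6 = max(EF_Task 1=14, EF_Task 2=5) = 14; EF_Task 6 = 14+15 = 29
ES_Task 7 = max(EF_Task 3=27, EF_Task 4=17) = 27; EF_Task 7 = 27+9 = 36
ES_Task 8 = max(EF_Task 2=5, EF_Task 4=17) = 17; EF_Task 8 = 17+7 = 24
ES_Task 9 = max(EF_Task 5=18, EF_Task 6=29, EF_Task 7=36, EF_Task 8=24) = 36; EF_Task 9 = 36+14 = 50
Expected project duration μ = 50 days. Critical path: Task 1 → Task 3 → Task 7 → Task 9.

Variances on critical path: σ²_Task 1=4.000, σ²_Task 3=5.444, σ²_Task 7=1.000, σ²_Task 9=1.778.
Largest is σ²_Task 3 = 5.444.

Task 3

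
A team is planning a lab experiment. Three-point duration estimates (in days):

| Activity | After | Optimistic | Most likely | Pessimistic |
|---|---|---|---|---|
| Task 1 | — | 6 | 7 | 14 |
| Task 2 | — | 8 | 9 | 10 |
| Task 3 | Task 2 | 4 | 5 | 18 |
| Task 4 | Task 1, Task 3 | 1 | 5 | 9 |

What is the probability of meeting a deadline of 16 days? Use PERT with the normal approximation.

0.032

te_Task 1 = (6 + 4·7 + 14)/6 = 48/6 = 8; σ²_Task 1 = ((14−6)/6)² = 1.778
te_Task 2 = (8 + 4·9 + 10)/6 = 54/6 = 9; σ²_Task 2 = ((10−8)/6)² = 0.111
te_Task 3 = (4 + 4·5 + 18)/6 = 42/6 = 7; σ²_Task 3 = ((18−4)/6)² = 5.444
te_Task 4 = (1 + 4·5 + 9)/6 = 30/6 = 5; σ²_Task 4 = ((9−1)/6)² = 1.778

Forward pass:
ES_Task 1 = 0; EF_Task 1 = 8
ES_Task 2 = 0; EF_Task 2 = 9
ES_Task 3 = 9; EF_Task 3 = 9+7 = 16
ES_Task 4 = max(EF_Task 1=8, EF_Task 3=16) = 16; EF_Task 4 = 16+5 = 21
Expected project duration μ = 21 days. Critical path: Task 2 → Task 3 → Task 4.

Variance along critical path = 0.111 + 5.444 + 1.778 = 7.333; σ = √7.333 = 2.708 days.
Z = (16 − 21) / 2.708 = -1.846
P(T ≤ 16) = Φ(-1.846) ≈ 0.032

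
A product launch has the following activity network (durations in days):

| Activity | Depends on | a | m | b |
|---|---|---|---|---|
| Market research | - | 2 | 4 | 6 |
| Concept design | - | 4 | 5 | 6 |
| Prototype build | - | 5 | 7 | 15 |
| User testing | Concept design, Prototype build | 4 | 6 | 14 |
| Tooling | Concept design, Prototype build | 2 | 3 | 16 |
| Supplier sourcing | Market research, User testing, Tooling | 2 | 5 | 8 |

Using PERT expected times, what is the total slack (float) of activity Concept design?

te_Market research = (2 + 4·4 + 6)/6 = 24/6 = 4
te_Concept design = (4 + 4·5 + 6)/6 = 30/6 = 5
te_Prototype build = (5 + 4·7 + 15)/6 = 48/6 = 8
te_User testing = (4 + 4·6 + 14)/6 = 42/6 = 7
te_Tooling = (2 + 4·3 + 16)/6 = 30/6 = 5
te_Supplier sourcing = (2 + 4·5 + 8)/6 = 30/6 = 5

Forward pass:
ES_Market research = 0; EF_Market research = 4
ES_Concept design = 0; EF_Concept design = 5
ES_Prototype build = 0; EF_Prototype build = 8
ES_User testing = max(EF_Concept design=5, EF_Prototype build=8) = 8; EF_User testing = 8+7 = 15
ES_Tooling = max(EF_Concept design=5, EF_Prototype build=8) = 8; EF_Tooling = 8+5 = 13
ES_Supplier sourcing = max(EF_Market research=4, EF_User testing=15, EF_Tooling=13) = 15; EF_Supplier sourcing = 15+5 = 20
Expected project duration μ = 20 days. Critical path: Prototype build → User testing → Supplier sourcing.

Backward pass:
LF_Supplier sourcing = 20; LS_Supplier sourcing = 20−5 = 15
LF_Tooling = LS_Supplier sourcing = 15; LS_Tooling = 15−5 = 10
LF_User testing = LS_Supplier sourcing = 15; LS_User testing = 15−7 = 8
LF_Prototype build = min(LS_User testing=8, LS_Tooling=10) = 8; LS_Prototype build = 8−8 = 0
LF_Concept design = min(LS_User testing=8, LS_Tooling=10) = 8; LS_Concept design = 8−5 = 3
LF_Market research = LS_Supplier sourcing = 15; LS_Market research = 15−4 = 11
Slack_Concept design = LS_Concept design − ES_Concept design = 3 − 0 = 3

3 days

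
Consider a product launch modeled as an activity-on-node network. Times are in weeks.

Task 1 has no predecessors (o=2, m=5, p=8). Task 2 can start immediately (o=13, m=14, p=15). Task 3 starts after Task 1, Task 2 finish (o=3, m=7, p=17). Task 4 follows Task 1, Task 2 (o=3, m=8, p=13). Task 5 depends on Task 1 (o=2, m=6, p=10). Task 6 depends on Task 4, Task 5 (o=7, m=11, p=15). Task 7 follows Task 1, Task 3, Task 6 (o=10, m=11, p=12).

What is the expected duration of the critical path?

44 weeks

te_Task 1 = (2 + 4·5 + 8)/6 = 30/6 = 5
te_Task 2 = (13 + 4·14 + 15)/6 = 84/6 = 14
te_Task 3 = (3 + 4·7 + 17)/6 = 48/6 = 8
te_Task 4 = (3 + 4·8 + 13)/6 = 48/6 = 8
te_Task 5 = (2 + 4·6 + 10)/6 = 36/6 = 6
te_Task 6 = (7 + 4·11 + 15)/6 = 66/6 = 11
te_Task 7 = (10 + 4·11 + 12)/6 = 66/6 = 11

Forward pass:
ES_Task 1 = 0; EF_Task 1 = 5
ES_Task 2 = 0; EF_Task 2 = 14
ES_Task 3 = max(EF_Task 1=5, EF_Task 2=14) = 14; EF_Task 3 = 14+8 = 22
ES_Task 4 = max(EF_Task 1=5, EF_Task 2=14) = 14; EF_Task 4 = 14+8 = 22
ES_Task 5 = 5; EF_Task 5 = 5+6 = 11
ES_Task 6 = max(EF_Task 4=22, EF_Task 5=11) = 22; EF_Task 6 = 22+11 = 33
ES_Task 7 = max(EF_Task 1=5, EF_Task 3=22, EF_Task 6=33) = 33; EF_Task 7 = 33+11 = 44
Expected project duration μ = 44 weeks. Critical path: Task 2 → Task 4 → Task 6 → Task 7.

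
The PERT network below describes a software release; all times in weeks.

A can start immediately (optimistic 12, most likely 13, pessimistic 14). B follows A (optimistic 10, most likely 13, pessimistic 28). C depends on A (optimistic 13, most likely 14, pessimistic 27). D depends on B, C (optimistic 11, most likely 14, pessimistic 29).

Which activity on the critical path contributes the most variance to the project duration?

te_A = (12 + 4·13 + 14)/6 = 78/6 = 13; σ²_A = ((14−12)/6)² = 0.111
te_B = (10 + 4·13 + 28)/6 = 90/6 = 15; σ²_B = ((28−10)/6)² = 9.000
te_C = (13 + 4·14 + 27)/6 = 96/6 = 16; σ²_C = ((27−13)/6)² = 5.444
te_D = (11 + 4·14 + 29)/6 = 96/6 = 16; σ²_D = ((29−11)/6)² = 9.000

Forward pass:
ES_A = 0; EF_A = 13
ES_B = 13; EF_B = 13+15 = 28
ES_C = 13; EF_C = 13+16 = 29
ES_D = max(EF_B=28, EF_C=29) = 29; EF_D = 29+16 = 45
Expected project duration μ = 45 weeks. Critical path: A → C → D.

Variances on critical path: σ²_A=0.111, σ²_C=5.444, σ²_D=9.000.
Largest is σ²_D = 9.000.

D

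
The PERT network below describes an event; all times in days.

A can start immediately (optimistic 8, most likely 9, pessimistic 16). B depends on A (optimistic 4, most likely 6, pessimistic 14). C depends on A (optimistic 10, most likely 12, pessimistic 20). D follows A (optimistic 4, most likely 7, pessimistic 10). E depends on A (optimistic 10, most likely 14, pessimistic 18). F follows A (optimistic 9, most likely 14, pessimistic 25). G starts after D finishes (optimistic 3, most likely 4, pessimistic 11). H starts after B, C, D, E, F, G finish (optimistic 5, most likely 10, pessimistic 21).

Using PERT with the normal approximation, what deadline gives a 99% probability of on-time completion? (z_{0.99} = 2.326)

45.3 days

te_A = (8 + 4·9 + 16)/6 = 60/6 = 10; σ²_A = ((16−8)/6)² = 1.778
te_B = (4 + 4·6 + 14)/6 = 42/6 = 7; σ²_B = ((14−4)/6)² = 2.778
te_C = (10 + 4·12 + 20)/6 = 78/6 = 13; σ²_C = ((20−10)/6)² = 2.778
te_D = (4 + 4·7 + 10)/6 = 42/6 = 7; σ²_D = ((10−4)/6)² = 1.000
te_E = (10 + 4·14 + 18)/6 = 84/6 = 14; σ²_E = ((18−10)/6)² = 1.778
te_F = (9 + 4·14 + 25)/6 = 90/6 = 15; σ²_F = ((25−9)/6)² = 7.111
te_G = (3 + 4·4 + 11)/6 = 30/6 = 5; σ²_G = ((11−3)/6)² = 1.778
te_H = (5 + 4·10 + 21)/6 = 66/6 = 11; σ²_H = ((21−5)/6)² = 7.111

Forward pass:
ES_A = 0; EF_A = 10
ES_B = 10; EF_B = 10+7 = 17
ES_C = 10; EF_C = 10+13 = 23
ES_D = 10; EF_D = 10+7 = 17
ES_E = 10; EF_E = 10+14 = 24
ES_F = 10; EF_F = 10+15 = 25
ES_G = 17; EF_G = 17+5 = 22
ES_H = max(EF_B=17, EF_C=23, EF_D=17, EF_E=24, EF_F=25, EF_G=22) = 25; EF_H = 25+11 = 36
Expected project duration μ = 36 days. Critical path: A → F → H.

Variance along critical path = 1.778 + 7.111 + 7.111 = 16.000; σ = 4.000 days.
D = μ + z·σ = 36 + 2.326·4.000 = 45.3 days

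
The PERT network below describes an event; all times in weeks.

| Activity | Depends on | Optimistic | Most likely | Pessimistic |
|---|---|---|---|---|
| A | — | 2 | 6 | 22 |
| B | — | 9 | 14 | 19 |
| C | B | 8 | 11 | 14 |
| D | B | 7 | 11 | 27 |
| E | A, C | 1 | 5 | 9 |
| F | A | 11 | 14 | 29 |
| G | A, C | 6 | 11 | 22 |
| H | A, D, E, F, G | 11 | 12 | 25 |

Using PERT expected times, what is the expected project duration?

51 weeks

te_A = (2 + 4·6 + 22)/6 = 48/6 = 8
te_B = (9 + 4·14 + 19)/6 = 84/6 = 14
te_C = (8 + 4·11 + 14)/6 = 66/6 = 11
te_D = (7 + 4·11 + 27)/6 = 78/6 = 13
te_E = (1 + 4·5 + 9)/6 = 30/6 = 5
te_F = (11 + 4·14 + 29)/6 = 96/6 = 16
te_G = (6 + 4·11 + 22)/6 = 72/6 = 12
te_H = (11 + 4·12 + 25)/6 = 84/6 = 14

Forward pass:
ES_A = 0; EF_A = 8
ES_B = 0; EF_B = 14
ES_C = 14; EF_C = 14+11 = 25
ES_D = 14; EF_D = 14+13 = 27
ES_E = max(EF_A=8, EF_C=25) = 25; EF_E = 25+5 = 30
ES_F = 8; EF_F = 8+16 = 24
ES_G = max(EF_A=8, EF_C=25) = 25; EF_G = 25+12 = 37
ES_H = max(EF_A=8, EF_D=27, EF_E=30, EF_F=24, EF_G=37) = 37; EF_H = 37+14 = 51
Expected project duration μ = 51 weeks. Critical path: B → C → G → H.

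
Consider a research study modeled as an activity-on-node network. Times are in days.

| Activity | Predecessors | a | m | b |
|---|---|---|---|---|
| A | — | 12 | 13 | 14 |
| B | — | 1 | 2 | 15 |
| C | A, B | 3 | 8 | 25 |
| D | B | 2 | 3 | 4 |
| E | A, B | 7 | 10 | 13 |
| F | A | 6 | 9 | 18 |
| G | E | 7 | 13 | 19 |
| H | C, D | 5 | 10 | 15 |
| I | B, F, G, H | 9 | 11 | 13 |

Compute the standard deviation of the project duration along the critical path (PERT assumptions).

2.36 days

te_A = (12 + 4·13 + 14)/6 = 78/6 = 13; σ²_A = ((14−12)/6)² = 0.111
te_B = (1 + 4·2 + 15)/6 = 24/6 = 4; σ²_B = ((15−1)/6)² = 5.444
te_C = (3 + 4·8 + 25)/6 = 60/6 = 10; σ²_C = ((25−3)/6)² = 13.444
te_D = (2 + 4·3 + 4)/6 = 18/6 = 3; σ²_D = ((4−2)/6)² = 0.111
te_E = (7 + 4·10 + 13)/6 = 60/6 = 10; σ²_E = ((13−7)/6)² = 1.000
te_F = (6 + 4·9 + 18)/6 = 60/6 = 10; σ²_F = ((18−6)/6)² = 4.000
te_G = (7 + 4·13 + 19)/6 = 78/6 = 13; σ²_G = ((19−7)/6)² = 4.000
te_H = (5 + 4·10 + 15)/6 = 60/6 = 10; σ²_H = ((15−5)/6)² = 2.778
te_I = (9 + 4·11 + 13)/6 = 66/6 = 11; σ²_I = ((13−9)/6)² = 0.444

Forward pass:
ES_A = 0; EF_A = 13
ES_B = 0; EF_B = 4
ES_C = max(EF_A=13, EF_B=4) = 13; EF_C = 13+10 = 23
ES_D = 4; EF_D = 4+3 = 7
ES_E = max(EF_A=13, EF_B=4) = 13; EF_E = 13+10 = 23
ES_F = 13; EF_F = 13+10 = 23
ES_G = 23; EF_G = 23+13 = 36
ES_H = max(EF_C=23, EF_D=7) = 23; EF_H = 23+10 = 33
ES_I = max(EF_B=4, EF_F=23, EF_G=36, EF_H=33) = 36; EF_I = 36+11 = 47
Expected project duration μ = 47 days. Critical path: A → E → G → I.

Variance along critical path = 0.111 + 1.000 + 4.000 + 0.444 = 5.556
σ = √5.556 = 2.357 days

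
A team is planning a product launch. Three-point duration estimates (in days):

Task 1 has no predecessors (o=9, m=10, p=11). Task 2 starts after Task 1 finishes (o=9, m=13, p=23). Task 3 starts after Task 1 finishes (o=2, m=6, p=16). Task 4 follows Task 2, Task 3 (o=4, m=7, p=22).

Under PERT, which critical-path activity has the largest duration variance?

Task 4

te_Task 1 = (9 + 4·10 + 11)/6 = 60/6 = 10; σ²_Task 1 = ((11−9)/6)² = 0.111
te_Task 2 = (9 + 4·13 + 23)/6 = 84/6 = 14; σ²_Task 2 = ((23−9)/6)² = 5.444
te_Task 3 = (2 + 4·6 + 16)/6 = 42/6 = 7; σ²_Task 3 = ((16−2)/6)² = 5.444
te_Task 4 = (4 + 4·7 + 22)/6 = 54/6 = 9; σ²_Task 4 = ((22−4)/6)² = 9.000

Forward pass:
ES_Task 1 = 0; EF_Task 1 = 10
ES_Task 2 = 10; EF_Task 2 = 10+14 = 24
ES_Task 3 = 10; EF_Task 3 = 10+7 = 17
ES_Task 4 = max(EF_Task 2=24, EF_Task 3=17) = 24; EF_Task 4 = 24+9 = 33
Expected project duration μ = 33 days. Critical path: Task 1 → Task 2 → Task 4.

Variances on critical path: σ²_Task 1=0.111, σ²_Task 2=5.444, σ²_Task 4=9.000.
Largest is σ²_Task 4 = 9.000.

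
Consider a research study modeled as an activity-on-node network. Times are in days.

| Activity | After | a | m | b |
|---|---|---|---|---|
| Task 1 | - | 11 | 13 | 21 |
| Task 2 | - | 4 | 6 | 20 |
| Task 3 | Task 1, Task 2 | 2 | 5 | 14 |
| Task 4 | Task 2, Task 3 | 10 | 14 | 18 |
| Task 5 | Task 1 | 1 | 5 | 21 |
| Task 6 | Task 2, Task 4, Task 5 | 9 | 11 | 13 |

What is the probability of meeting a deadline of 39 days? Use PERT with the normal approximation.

0.023

te_Task 1 = (11 + 4·13 + 21)/6 = 84/6 = 14; σ²_Task 1 = ((21−11)/6)² = 2.778
te_Task 2 = (4 + 4·6 + 20)/6 = 48/6 = 8; σ²_Task 2 = ((20−4)/6)² = 7.111
te_Task 3 = (2 + 4·5 + 14)/6 = 36/6 = 6; σ²_Task 3 = ((14−2)/6)² = 4.000
te_Task 4 = (10 + 4·14 + 18)/6 = 84/6 = 14; σ²_Task 4 = ((18−10)/6)² = 1.778
te_Task 5 = (1 + 4·5 + 21)/6 = 42/6 = 7; σ²_Task 5 = ((21−1)/6)² = 11.111
te_Task 6 = (9 + 4·11 + 13)/6 = 66/6 = 11; σ²_Task 6 = ((13−9)/6)² = 0.444

Forward pass:
ES_Task 1 = 0; EF_Task 1 = 14
ES_Task 2 = 0; EF_Task 2 = 8
ES_Task 3 = max(EF_Task 1=14, EF_Task 2=8) = 14; EF_Task 3 = 14+6 = 20
ES_Task 4 = max(EF_Task 2=8, EF_Task 3=20) = 20; EF_Task 4 = 20+14 = 34
ES_Task 5 = 14; EF_Task 5 = 14+7 = 21
ES_Task 6 = max(EF_Task 2=8, EF_Task 4=34, EF_Task 5=21) = 34; EF_Task 6 = 34+11 = 45
Expected project duration μ = 45 days. Critical path: Task 1 → Task 3 → Task 4 → Task 6.

Variance along critical path = 2.778 + 4.000 + 1.778 + 0.444 = 9.000; σ = √9.000 = 3.000 days.
Z = (39 − 45) / 3.000 = -2.000
P(T ≤ 39) = Φ(-2.000) ≈ 0.023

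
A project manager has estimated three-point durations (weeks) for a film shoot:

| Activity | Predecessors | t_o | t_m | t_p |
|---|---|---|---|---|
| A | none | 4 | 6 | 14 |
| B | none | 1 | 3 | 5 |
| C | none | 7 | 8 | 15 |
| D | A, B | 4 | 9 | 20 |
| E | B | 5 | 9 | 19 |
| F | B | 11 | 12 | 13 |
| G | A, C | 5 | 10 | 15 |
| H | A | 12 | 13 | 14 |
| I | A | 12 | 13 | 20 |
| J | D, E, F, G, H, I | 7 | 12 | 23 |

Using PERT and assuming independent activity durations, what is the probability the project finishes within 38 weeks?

te_A = (4 + 4·6 + 14)/6 = 42/6 = 7; σ²_A = ((14−4)/6)² = 2.778
te_B = (1 + 4·3 + 5)/6 = 18/6 = 3; σ²_B = ((5−1)/6)² = 0.444
te_C = (7 + 4·8 + 15)/6 = 54/6 = 9; σ²_C = ((15−7)/6)² = 1.778
te_D = (4 + 4·9 + 20)/6 = 60/6 = 10; σ²_D = ((20−4)/6)² = 7.111
te_E = (5 + 4·9 + 19)/6 = 60/6 = 10; σ²_E = ((19−5)/6)² = 5.444
te_F = (11 + 4·12 + 13)/6 = 72/6 = 12; σ²_F = ((13−11)/6)² = 0.111
te_G = (5 + 4·10 + 15)/6 = 60/6 = 10; σ²_G = ((15−5)/6)² = 2.778
te_H = (12 + 4·13 + 14)/6 = 78/6 = 13; σ²_H = ((14−12)/6)² = 0.111
te_I = (12 + 4·13 + 20)/6 = 84/6 = 14; σ²_I = ((20−12)/6)² = 1.778
te_J = (7 + 4·12 + 23)/6 = 78/6 = 13; σ²_J = ((23−7)/6)² = 7.111

Forward pass:
ES_A = 0; EF_A = 7
ES_B = 0; EF_B = 3
ES_C = 0; EF_C = 9
ES_D = max(EF_A=7, EF_B=3) = 7; EF_D = 7+10 = 17
ES_E = 3; EF_E = 3+10 = 13
ES_F = 3; EF_F = 3+12 = 15
ES_G = max(EF_A=7, EF_C=9) = 9; EF_G = 9+10 = 19
ES_H = 7; EF_H = 7+13 = 20
ES_I = 7; EF_I = 7+14 = 21
ES_J = max(EF_D=17, EF_E=13, EF_F=15, EF_G=19, EF_H=20, EF_I=21) = 21; EF_J = 21+13 = 34
Expected project duration μ = 34 weeks. Critical path: A → I → J.

Variance along critical path = 2.778 + 1.778 + 7.111 = 11.667; σ = √11.667 = 3.416 weeks.
Z = (38 − 34) / 3.416 = 1.171
P(T ≤ 38) = Φ(1.171) ≈ 0.879

0.879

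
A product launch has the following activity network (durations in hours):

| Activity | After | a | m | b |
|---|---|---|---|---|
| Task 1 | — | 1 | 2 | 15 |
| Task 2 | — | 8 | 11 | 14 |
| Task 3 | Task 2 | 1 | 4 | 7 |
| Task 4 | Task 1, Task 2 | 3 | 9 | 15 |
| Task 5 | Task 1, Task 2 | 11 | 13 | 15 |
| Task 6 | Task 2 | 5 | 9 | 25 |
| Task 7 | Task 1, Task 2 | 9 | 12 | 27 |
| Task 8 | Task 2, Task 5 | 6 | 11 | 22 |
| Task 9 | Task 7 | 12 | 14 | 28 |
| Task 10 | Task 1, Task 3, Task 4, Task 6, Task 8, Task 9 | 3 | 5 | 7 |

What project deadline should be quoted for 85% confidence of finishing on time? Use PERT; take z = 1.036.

50.3 hours

te_Task 1 = (1 + 4·2 + 15)/6 = 24/6 = 4; σ²_Task 1 = ((15−1)/6)² = 5.444
te_Task 2 = (8 + 4·11 + 14)/6 = 66/6 = 11; σ²_Task 2 = ((14−8)/6)² = 1.000
te_Task 3 = (1 + 4·4 + 7)/6 = 24/6 = 4; σ²_Task 3 = ((7−1)/6)² = 1.000
te_Task 4 = (3 + 4·9 + 15)/6 = 54/6 = 9; σ²_Task 4 = ((15−3)/6)² = 4.000
te_Task 5 = (11 + 4·13 + 15)/6 = 78/6 = 13; σ²_Task 5 = ((15−11)/6)² = 0.444
te_Task 6 = (5 + 4·9 + 25)/6 = 66/6 = 11; σ²_Task 6 = ((25−5)/6)² = 11.111
te_Task 7 = (9 + 4·12 + 27)/6 = 84/6 = 14; σ²_Task 7 = ((27−9)/6)² = 9.000
te_Task 8 = (6 + 4·11 + 22)/6 = 72/6 = 12; σ²_Task 8 = ((22−6)/6)² = 7.111
te_Task 9 = (12 + 4·14 + 28)/6 = 96/6 = 16; σ²_Task 9 = ((28−12)/6)² = 7.111
te_Task 10 = (3 + 4·5 + 7)/6 = 30/6 = 5; σ²_Task 10 = ((7−3)/6)² = 0.444

Forward pass:
ES_Task 1 = 0; EF_Task 1 = 4
ES_Task 2 = 0; EF_Task 2 = 11
ES_Task 3 = 11; EF_Task 3 = 11+4 = 15
ES_Task 4 = max(EF_Task 1=4, EF_Task 2=11) = 11; EF_Task 4 = 11+9 = 20
ES_Task 5 = max(EF_Task 1=4, EF_Task 2=11) = 11; EF_Task 5 = 11+13 = 24
ES_Task 6 = 11; EF_Task 6 = 11+11 = 22
ES_Task 7 = max(EF_Task 1=4, EF_Task 2=11) = 11; EF_Task 7 = 11+14 = 25
ES_Task 8 = max(EF_Task 2=11, EF_Task 5=24) = 24; EF_Task 8 = 24+12 = 36
ES_Task 9 = 25; EF_Task 9 = 25+16 = 41
ES_Task 10 = max(EF_Task 1=4, EF_Task 3=15, EF_Task 4=20, EF_Task 6=22, EF_Task 8=36, EF_Task 9=41) = 41; EF_Task 10 = 41+5 = 46
Expected project duration μ = 46 hours. Critical path: Task 2 → Task 7 → Task 9 → Task 10.

Variance along critical path = 1.000 + 9.000 + 7.111 + 0.444 = 17.556; σ = 4.190 hours.
D = μ + z·σ = 46 + 1.036·4.190 = 50.3 hours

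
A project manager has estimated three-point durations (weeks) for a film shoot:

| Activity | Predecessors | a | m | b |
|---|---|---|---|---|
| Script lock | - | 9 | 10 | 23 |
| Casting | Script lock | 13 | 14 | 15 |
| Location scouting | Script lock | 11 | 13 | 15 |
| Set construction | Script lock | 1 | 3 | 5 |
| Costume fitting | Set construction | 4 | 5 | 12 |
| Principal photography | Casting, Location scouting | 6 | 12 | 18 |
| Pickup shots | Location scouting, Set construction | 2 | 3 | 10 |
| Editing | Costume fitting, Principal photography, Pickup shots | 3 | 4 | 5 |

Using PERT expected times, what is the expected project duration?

42 weeks

te_Script lock = (9 + 4·10 + 23)/6 = 72/6 = 12
te_Casting = (13 + 4·14 + 15)/6 = 84/6 = 14
te_Location scouting = (11 + 4·13 + 15)/6 = 78/6 = 13
te_Set construction = (1 + 4·3 + 5)/6 = 18/6 = 3
te_Costume fitting = (4 + 4·5 + 12)/6 = 36/6 = 6
te_Principal photography = (6 + 4·12 + 18)/6 = 72/6 = 12
te_Pickup shots = (2 + 4·3 + 10)/6 = 24/6 = 4
te_Editing = (3 + 4·4 + 5)/6 = 24/6 = 4

Forward pass:
ES_Script lock = 0; EF_Script lock = 12
ES_Casting = 12; EF_Casting = 12+14 = 26
ES_Location scouting = 12; EF_Location scouting = 12+13 = 25
ES_Set construction = 12; EF_Set construction = 12+3 = 15
ES_Costume fitting = 15; EF_Costume fitting = 15+6 = 21
ES_Principal photography = max(EF_Casting=26, EF_Location scouting=25) = 26; EF_Principal photography = 26+12 = 38
ES_Pickup shots = max(EF_Location scouting=25, EF_Set construction=15) = 25; EF_Pickup shots = 25+4 = 29
ES_Editing = max(EF_Costume fitting=21, EF_Principal photography=38, EF_Pickup shots=29) = 38; EF_Editing = 38+4 = 42
Expected project duration μ = 42 weeks. Critical path: Script lock → Casting → Principal photography → Editing.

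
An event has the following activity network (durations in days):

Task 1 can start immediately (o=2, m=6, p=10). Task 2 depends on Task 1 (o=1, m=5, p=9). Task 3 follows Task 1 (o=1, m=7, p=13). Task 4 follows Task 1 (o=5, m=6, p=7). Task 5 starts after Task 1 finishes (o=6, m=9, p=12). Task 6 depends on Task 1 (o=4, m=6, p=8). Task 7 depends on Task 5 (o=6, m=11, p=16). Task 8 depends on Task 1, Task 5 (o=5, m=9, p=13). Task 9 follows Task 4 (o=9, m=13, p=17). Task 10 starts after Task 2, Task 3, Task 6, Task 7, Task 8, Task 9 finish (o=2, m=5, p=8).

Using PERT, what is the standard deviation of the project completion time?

2.56 days

te_Task 1 = (2 + 4·6 + 10)/6 = 36/6 = 6; σ²_Task 1 = ((10−2)/6)² = 1.778
te_Task 2 = (1 + 4·5 + 9)/6 = 30/6 = 5; σ²_Task 2 = ((9−1)/6)² = 1.778
te_Task 3 = (1 + 4·7 + 13)/6 = 42/6 = 7; σ²_Task 3 = ((13−1)/6)² = 4.000
te_Task 4 = (5 + 4·6 + 7)/6 = 36/6 = 6; σ²_Task 4 = ((7−5)/6)² = 0.111
te_Task 5 = (6 + 4·9 + 12)/6 = 54/6 = 9; σ²_Task 5 = ((12−6)/6)² = 1.000
te_Task 6 = (4 + 4·6 + 8)/6 = 36/6 = 6; σ²_Task 6 = ((8−4)/6)² = 0.444
te_Task 7 = (6 + 4·11 + 16)/6 = 66/6 = 11; σ²_Task 7 = ((16−6)/6)² = 2.778
te_Task 8 = (5 + 4·9 + 13)/6 = 54/6 = 9; σ²_Task 8 = ((13−5)/6)² = 1.778
te_Task 9 = (9 + 4·13 + 17)/6 = 78/6 = 13; σ²_Task 9 = ((17−9)/6)² = 1.778
te_Task 10 = (2 + 4·5 + 8)/6 = 30/6 = 5; σ²_Task 10 = ((8−2)/6)² = 1.000

Forward pass:
ES_Task 1 = 0; EF_Task 1 = 6
ES_Task 2 = 6; EF_Task 2 = 6+5 = 11
ES_Task 3 = 6; EF_Task 3 = 6+7 = 13
ES_Task 4 = 6; EF_Task 4 = 6+6 = 12
ES_Task 5 = 6; EF_Task 5 = 6+9 = 15
ES_Task 6 = 6; EF_Task 6 = 6+6 = 12
ES_Task 7 = 15; EF_Task 7 = 15+11 = 26
ES_Task 8 = max(EF_Task 1=6, EF_Task 5=15) = 15; EF_Task 8 = 15+9 = 24
ES_Task 9 = 12; EF_Task 9 = 12+13 = 25
ES_Task 10 = max(EF_Task 2=11, EF_Task 3=13, EF_Task 6=12, EF_Task 7=26, EF_Task 8=24, EF_Task 9=25) = 26; EF_Task 10 = 26+5 = 31
Expected project duration μ = 31 days. Critical path: Task 1 → Task 5 → Task 7 → Task 10.

Variance along critical path = 1.778 + 1.000 + 2.778 + 1.000 = 6.556
σ = √6.556 = 2.560 days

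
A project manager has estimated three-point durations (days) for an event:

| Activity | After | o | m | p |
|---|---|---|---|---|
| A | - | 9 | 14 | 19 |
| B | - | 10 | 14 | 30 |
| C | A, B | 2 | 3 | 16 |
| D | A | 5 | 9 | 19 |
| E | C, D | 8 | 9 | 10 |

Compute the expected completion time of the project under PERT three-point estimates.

33 days

te_A = (9 + 4·14 + 19)/6 = 84/6 = 14
te_B = (10 + 4·14 + 30)/6 = 96/6 = 16
te_C = (2 + 4·3 + 16)/6 = 30/6 = 5
te_D = (5 + 4·9 + 19)/6 = 60/6 = 10
te_E = (8 + 4·9 + 10)/6 = 54/6 = 9

Forward pass:
ES_A = 0; EF_A = 14
ES_B = 0; EF_B = 16
ES_C = max(EF_A=14, EF_B=16) = 16; EF_C = 16+5 = 21
ES_D = 14; EF_D = 14+10 = 24
ES_E = max(EF_C=21, EF_D=24) = 24; EF_E = 24+9 = 33
Expected project duration μ = 33 days. Critical path: A → D → E.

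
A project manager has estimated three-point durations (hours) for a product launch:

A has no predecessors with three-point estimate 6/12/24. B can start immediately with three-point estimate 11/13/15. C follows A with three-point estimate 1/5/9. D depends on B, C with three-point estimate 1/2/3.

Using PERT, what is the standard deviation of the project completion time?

3.30 hours

te_A = (6 + 4·12 + 24)/6 = 78/6 = 13; σ²_A = ((24−6)/6)² = 9.000
te_B = (11 + 4·13 + 15)/6 = 78/6 = 13; σ²_B = ((15−11)/6)² = 0.444
te_C = (1 + 4·5 + 9)/6 = 30/6 = 5; σ²_C = ((9−1)/6)² = 1.778
te_D = (1 + 4·2 + 3)/6 = 12/6 = 2; σ²_D = ((3−1)/6)² = 0.111

Forward pass:
ES_A = 0; EF_A = 13
ES_B = 0; EF_B = 13
ES_C = 13; EF_C = 13+5 = 18
ES_D = max(EF_B=13, EF_C=18) = 18; EF_D = 18+2 = 20
Expected project duration μ = 20 hours. Critical path: A → C → D.

Variance along critical path = 9.000 + 1.778 + 0.111 = 10.889
σ = √10.889 = 3.300 hours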